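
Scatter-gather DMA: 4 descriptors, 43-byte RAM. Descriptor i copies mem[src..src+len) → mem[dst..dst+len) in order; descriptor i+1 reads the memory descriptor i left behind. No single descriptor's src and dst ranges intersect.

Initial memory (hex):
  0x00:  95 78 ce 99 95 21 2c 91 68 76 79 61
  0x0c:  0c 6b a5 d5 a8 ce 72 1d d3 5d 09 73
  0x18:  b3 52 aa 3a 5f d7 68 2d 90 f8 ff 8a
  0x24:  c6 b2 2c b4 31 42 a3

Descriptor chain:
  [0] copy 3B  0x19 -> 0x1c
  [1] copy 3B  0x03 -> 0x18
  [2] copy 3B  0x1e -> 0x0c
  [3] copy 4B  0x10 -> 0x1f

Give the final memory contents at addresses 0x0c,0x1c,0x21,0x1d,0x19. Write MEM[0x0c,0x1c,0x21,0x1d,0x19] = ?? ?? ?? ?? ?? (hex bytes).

MEM[0x0c,0x1c,0x21,0x1d,0x19] = 3a 52 72 aa 95

#0 dst[0x1c+3] := {0x52,0xaa,0x3a}
#1 dst[0x18+3] := {0x99,0x95,0x21}
#2 dst[0x0c+3] := {0x3a,0x2d,0x90}
#3 dst[0x1f+4] := {0xa8,0xce,0x72,0x1d}
query mem[0x0c]=0x3a, mem[0x1c]=0x52, mem[0x21]=0x72, mem[0x1d]=0xaa, mem[0x19]=0x95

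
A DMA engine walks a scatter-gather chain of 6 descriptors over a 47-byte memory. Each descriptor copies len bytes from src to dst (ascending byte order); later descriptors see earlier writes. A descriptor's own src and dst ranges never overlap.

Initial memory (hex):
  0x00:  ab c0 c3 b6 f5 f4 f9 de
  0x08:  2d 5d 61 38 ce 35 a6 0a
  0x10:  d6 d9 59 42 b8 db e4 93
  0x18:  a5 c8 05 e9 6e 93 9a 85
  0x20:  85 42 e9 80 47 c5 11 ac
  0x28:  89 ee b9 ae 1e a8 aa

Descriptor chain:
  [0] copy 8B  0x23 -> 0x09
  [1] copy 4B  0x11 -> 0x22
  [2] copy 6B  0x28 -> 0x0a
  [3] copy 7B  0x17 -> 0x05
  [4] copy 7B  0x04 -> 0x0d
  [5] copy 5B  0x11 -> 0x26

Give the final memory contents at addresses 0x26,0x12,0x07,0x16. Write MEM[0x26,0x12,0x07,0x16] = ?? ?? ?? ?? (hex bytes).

MEM[0x26,0x12,0x07,0x16] = 05 e9 c8 e4

  after D0: wrote 8B at 0x09 = 8047c511ac89eeb9
  after D1: wrote 4B at 0x22 = d95942b8
  after D2: wrote 6B at 0x0a = 89eeb9ae1ea8
  after D3: wrote 7B at 0x05 = 93a5c805e96e93
  after D4: wrote 7B at 0x0d = f593a5c805e96e
  after D5: wrote 5B at 0x26 = 05e96eb8db
query mem[0x26]=0x05, mem[0x12]=0xe9, mem[0x07]=0xc8, mem[0x16]=0xe4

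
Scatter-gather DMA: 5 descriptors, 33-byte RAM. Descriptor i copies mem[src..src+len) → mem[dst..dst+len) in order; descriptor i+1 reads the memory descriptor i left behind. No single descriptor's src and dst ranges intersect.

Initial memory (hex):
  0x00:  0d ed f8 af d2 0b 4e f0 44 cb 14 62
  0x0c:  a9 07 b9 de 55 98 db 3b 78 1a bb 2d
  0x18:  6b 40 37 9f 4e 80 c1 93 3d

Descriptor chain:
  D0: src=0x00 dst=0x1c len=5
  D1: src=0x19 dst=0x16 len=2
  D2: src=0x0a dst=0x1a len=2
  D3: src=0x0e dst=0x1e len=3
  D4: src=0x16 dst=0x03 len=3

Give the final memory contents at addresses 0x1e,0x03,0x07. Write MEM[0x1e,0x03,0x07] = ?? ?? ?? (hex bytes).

MEM[0x1e,0x03,0x07] = b9 40 f0

  after D0: wrote 5B at 0x1c = 0dedf8afd2
  after D1: wrote 2B at 0x16 = 4037
  after D2: wrote 2B at 0x1a = 1462
  after D3: wrote 3B at 0x1e = b9de55
  after D4: wrote 3B at 0x03 = 40376b
query mem[0x1e]=0xb9, mem[0x03]=0x40, mem[0x07]=0xf0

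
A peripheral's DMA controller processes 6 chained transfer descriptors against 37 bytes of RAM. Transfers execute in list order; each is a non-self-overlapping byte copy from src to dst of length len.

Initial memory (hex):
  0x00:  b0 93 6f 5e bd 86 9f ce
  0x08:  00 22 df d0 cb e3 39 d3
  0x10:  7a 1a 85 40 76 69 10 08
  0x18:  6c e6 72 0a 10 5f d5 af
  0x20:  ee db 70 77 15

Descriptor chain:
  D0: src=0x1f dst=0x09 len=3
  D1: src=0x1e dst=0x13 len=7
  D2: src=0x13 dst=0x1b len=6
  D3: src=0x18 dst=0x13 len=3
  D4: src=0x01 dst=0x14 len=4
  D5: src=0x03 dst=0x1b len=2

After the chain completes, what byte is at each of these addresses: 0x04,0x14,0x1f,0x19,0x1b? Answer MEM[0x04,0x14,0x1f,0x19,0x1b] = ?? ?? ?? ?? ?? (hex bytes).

MEM[0x04,0x14,0x1f,0x19,0x1b] = bd 93 70 15 5e

#0 dst[0x09+3] := {0xaf,0xee,0xdb}
#1 dst[0x13+7] := {0xd5,0xaf,0xee,0xdb,0x70,0x77,0x15}
#2 dst[0x1b+6] := {0xd5,0xaf,0xee,0xdb,0x70,0x77}
#3 dst[0x13+3] := {0x77,0x15,0x72}
#4 dst[0x14+4] := {0x93,0x6f,0x5e,0xbd}
#5 dst[0x1b+2] := {0x5e,0xbd}
query mem[0x04]=0xbd, mem[0x14]=0x93, mem[0x1f]=0x70, mem[0x19]=0x15, mem[0x1b]=0x5e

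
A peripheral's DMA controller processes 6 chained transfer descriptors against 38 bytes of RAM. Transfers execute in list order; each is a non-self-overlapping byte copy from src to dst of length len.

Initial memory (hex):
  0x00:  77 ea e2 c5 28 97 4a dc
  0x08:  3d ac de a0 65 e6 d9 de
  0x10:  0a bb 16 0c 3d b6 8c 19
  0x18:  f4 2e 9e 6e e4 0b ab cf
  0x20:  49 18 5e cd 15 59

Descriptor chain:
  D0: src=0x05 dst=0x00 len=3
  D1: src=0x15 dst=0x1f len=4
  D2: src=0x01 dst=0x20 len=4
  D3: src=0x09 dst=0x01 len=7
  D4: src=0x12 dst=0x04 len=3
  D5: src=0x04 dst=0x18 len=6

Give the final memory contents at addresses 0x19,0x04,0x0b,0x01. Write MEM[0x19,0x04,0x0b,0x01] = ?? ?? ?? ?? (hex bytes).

#0 dst[0x00+3] := {0x97,0x4a,0xdc}
#1 dst[0x1f+4] := {0xb6,0x8c,0x19,0xf4}
#2 dst[0x20+4] := {0x4a,0xdc,0xc5,0x28}
#3 dst[0x01+7] := {0xac,0xde,0xa0,0x65,0xe6,0xd9,0xde}
#4 dst[0x04+3] := {0x16,0x0c,0x3d}
#5 dst[0x18+6] := {0x16,0x0c,0x3d,0xde,0x3d,0xac}
query mem[0x19]=0x0c, mem[0x04]=0x16, mem[0x0b]=0xa0, mem[0x01]=0xac

MEM[0x19,0x04,0x0b,0x01] = 0c 16 a0 ac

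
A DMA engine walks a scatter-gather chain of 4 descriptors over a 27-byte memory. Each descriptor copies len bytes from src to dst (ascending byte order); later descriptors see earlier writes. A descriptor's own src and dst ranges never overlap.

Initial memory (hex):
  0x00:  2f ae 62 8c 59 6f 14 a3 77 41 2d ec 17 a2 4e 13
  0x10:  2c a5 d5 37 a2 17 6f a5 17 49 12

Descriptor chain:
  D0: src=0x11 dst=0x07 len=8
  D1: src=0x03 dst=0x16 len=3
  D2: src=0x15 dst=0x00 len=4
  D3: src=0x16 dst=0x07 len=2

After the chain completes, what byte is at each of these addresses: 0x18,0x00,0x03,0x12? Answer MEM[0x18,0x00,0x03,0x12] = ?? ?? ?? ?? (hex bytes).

MEM[0x18,0x00,0x03,0x12] = 6f 17 6f d5

D0: mem[0x07..0x0e] <- [a5 d5 37 a2 17 6f a5 17]
D1: mem[0x16..0x18] <- [8c 59 6f]
D2: mem[0x00..0x03] <- [17 8c 59 6f]
D3: mem[0x07..0x08] <- [8c 59]
query mem[0x18]=0x6f, mem[0x00]=0x17, mem[0x03]=0x6f, mem[0x12]=0xd5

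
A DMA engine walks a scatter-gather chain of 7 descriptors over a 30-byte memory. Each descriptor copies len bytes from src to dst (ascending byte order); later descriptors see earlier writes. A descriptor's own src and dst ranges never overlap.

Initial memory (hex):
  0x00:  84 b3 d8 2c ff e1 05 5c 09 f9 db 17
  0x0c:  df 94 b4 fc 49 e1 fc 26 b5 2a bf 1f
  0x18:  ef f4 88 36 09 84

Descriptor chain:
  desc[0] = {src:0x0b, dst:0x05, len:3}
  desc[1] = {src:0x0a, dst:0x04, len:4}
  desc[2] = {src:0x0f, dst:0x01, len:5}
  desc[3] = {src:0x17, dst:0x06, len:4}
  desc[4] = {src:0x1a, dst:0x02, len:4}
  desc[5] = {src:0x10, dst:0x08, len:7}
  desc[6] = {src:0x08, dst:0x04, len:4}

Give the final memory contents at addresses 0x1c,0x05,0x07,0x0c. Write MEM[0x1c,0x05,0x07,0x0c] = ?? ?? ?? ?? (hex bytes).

MEM[0x1c,0x05,0x07,0x0c] = 09 e1 26 b5

#0 dst[0x05+3] := {0x17,0xdf,0x94}
#1 dst[0x04+4] := {0xdb,0x17,0xdf,0x94}
#2 dst[0x01+5] := {0xfc,0x49,0xe1,0xfc,0x26}
#3 dst[0x06+4] := {0x1f,0xef,0xf4,0x88}
#4 dst[0x02+4] := {0x88,0x36,0x09,0x84}
#5 dst[0x08+7] := {0x49,0xe1,0xfc,0x26,0xb5,0x2a,0xbf}
#6 dst[0x04+4] := {0x49,0xe1,0xfc,0x26}
query mem[0x1c]=0x09, mem[0x05]=0xe1, mem[0x07]=0x26, mem[0x0c]=0xb5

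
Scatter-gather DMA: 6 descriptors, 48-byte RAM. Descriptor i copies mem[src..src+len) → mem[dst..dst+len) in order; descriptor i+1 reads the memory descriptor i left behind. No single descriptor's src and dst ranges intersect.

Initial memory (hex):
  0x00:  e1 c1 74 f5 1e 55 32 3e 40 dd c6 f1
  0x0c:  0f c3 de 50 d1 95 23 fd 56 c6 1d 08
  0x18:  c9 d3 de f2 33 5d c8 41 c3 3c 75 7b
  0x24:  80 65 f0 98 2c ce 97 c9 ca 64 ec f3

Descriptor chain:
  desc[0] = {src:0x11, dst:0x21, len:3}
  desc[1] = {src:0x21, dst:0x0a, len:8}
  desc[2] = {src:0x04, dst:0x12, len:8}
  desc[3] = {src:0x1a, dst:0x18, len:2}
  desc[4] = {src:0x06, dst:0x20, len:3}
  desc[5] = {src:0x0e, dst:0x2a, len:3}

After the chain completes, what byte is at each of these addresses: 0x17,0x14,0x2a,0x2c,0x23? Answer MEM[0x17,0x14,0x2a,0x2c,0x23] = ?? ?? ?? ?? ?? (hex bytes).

MEM[0x17,0x14,0x2a,0x2c,0x23] = dd 32 65 98 fd

  after D0: wrote 3B at 0x21 = 9523fd
  after D1: wrote 8B at 0x0a = 9523fd8065f0982c
  after D2: wrote 8B at 0x12 = 1e55323e40dd9523
  after D3: wrote 2B at 0x18 = def2
  after D4: wrote 3B at 0x20 = 323e40
  after D5: wrote 3B at 0x2a = 65f098
query mem[0x17]=0xdd, mem[0x14]=0x32, mem[0x2a]=0x65, mem[0x2c]=0x98, mem[0x23]=0xfd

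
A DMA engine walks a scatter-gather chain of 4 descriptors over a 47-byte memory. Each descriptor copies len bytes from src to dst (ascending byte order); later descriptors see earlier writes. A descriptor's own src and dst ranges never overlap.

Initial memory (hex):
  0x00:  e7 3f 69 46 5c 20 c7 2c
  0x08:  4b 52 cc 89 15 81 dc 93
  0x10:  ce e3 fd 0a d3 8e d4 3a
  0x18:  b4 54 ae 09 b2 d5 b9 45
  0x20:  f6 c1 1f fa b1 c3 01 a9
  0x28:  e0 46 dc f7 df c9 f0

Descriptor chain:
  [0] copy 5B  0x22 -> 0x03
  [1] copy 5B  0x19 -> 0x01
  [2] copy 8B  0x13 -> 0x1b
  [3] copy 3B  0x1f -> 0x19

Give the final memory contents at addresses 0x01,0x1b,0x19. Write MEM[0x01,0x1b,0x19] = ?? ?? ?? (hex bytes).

[0] 0x22->0x03 len=5 : 1f fa b1 c3 01
[1] 0x19->0x01 len=5 : 54 ae 09 b2 d5
[2] 0x13->0x1b len=8 : 0a d3 8e d4 3a b4 54 ae
[3] 0x1f->0x19 len=3 : 3a b4 54
query mem[0x01]=0x54, mem[0x1b]=0x54, mem[0x19]=0x3a

MEM[0x01,0x1b,0x19] = 54 54 3a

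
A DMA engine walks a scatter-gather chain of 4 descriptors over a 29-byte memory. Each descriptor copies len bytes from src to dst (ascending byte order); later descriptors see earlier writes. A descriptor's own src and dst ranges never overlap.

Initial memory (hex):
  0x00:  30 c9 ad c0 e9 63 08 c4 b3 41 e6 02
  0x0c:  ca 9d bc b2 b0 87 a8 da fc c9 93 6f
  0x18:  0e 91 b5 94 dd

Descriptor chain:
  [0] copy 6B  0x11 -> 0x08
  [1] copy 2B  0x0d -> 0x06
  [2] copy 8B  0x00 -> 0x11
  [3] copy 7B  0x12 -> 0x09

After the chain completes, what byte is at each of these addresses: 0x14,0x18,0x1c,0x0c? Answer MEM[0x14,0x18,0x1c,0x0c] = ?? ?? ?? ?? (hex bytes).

MEM[0x14,0x18,0x1c,0x0c] = c0 bc dd e9

[0] 0x11->0x08 len=6 : 87 a8 da fc c9 93
[1] 0x0d->0x06 len=2 : 93 bc
[2] 0x00->0x11 len=8 : 30 c9 ad c0 e9 63 93 bc
[3] 0x12->0x09 len=7 : c9 ad c0 e9 63 93 bc
query mem[0x14]=0xc0, mem[0x18]=0xbc, mem[0x1c]=0xdd, mem[0x0c]=0xe9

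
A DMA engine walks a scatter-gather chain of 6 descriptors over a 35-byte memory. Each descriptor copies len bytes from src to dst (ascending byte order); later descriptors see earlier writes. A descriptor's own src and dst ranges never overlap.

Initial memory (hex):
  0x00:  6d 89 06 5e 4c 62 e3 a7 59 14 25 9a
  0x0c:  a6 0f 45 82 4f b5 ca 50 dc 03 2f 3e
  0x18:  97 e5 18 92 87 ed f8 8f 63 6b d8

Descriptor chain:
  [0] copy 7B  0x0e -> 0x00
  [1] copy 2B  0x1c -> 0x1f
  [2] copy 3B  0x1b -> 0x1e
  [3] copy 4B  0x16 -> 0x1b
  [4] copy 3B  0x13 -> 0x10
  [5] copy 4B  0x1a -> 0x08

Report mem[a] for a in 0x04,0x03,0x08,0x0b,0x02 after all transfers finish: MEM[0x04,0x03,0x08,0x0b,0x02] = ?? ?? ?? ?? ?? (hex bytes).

MEM[0x04,0x03,0x08,0x0b,0x02] = ca b5 18 97 4f

#0 dst[0x00+7] := {0x45,0x82,0x4f,0xb5,0xca,0x50,0xdc}
#1 dst[0x1f+2] := {0x87,0xed}
#2 dst[0x1e+3] := {0x92,0x87,0xed}
#3 dst[0x1b+4] := {0x2f,0x3e,0x97,0xe5}
#4 dst[0x10+3] := {0x50,0xdc,0x03}
#5 dst[0x08+4] := {0x18,0x2f,0x3e,0x97}
query mem[0x04]=0xca, mem[0x03]=0xb5, mem[0x08]=0x18, mem[0x0b]=0x97, mem[0x02]=0x4f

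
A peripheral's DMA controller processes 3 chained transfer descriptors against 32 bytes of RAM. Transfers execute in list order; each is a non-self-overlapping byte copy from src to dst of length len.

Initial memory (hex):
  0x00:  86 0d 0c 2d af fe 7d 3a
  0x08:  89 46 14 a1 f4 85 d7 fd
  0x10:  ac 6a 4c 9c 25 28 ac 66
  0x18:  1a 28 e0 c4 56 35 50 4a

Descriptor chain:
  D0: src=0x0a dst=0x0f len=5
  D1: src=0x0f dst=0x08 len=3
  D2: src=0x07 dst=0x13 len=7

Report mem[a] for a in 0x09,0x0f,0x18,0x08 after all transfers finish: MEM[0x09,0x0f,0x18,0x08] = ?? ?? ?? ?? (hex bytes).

MEM[0x09,0x0f,0x18,0x08] = a1 14 f4 14

[0] 0x0a->0x0f len=5 : 14 a1 f4 85 d7
[1] 0x0f->0x08 len=3 : 14 a1 f4
[2] 0x07->0x13 len=7 : 3a 14 a1 f4 a1 f4 85
query mem[0x09]=0xa1, mem[0x0f]=0x14, mem[0x18]=0xf4, mem[0x08]=0x14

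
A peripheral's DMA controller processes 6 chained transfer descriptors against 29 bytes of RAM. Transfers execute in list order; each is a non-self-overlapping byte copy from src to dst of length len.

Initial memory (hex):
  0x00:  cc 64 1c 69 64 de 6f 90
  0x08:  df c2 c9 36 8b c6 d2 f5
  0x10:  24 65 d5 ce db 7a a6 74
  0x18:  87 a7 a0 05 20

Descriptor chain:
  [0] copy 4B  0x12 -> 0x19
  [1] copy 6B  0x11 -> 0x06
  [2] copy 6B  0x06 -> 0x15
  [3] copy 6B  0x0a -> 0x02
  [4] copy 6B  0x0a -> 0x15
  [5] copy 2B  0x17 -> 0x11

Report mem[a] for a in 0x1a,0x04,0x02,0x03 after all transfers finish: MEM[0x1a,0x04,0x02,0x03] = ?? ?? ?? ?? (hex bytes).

MEM[0x1a,0x04,0x02,0x03] = f5 8b 7a a6

[0] 0x12->0x19 len=4 : d5 ce db 7a
[1] 0x11->0x06 len=6 : 65 d5 ce db 7a a6
[2] 0x06->0x15 len=6 : 65 d5 ce db 7a a6
[3] 0x0a->0x02 len=6 : 7a a6 8b c6 d2 f5
[4] 0x0a->0x15 len=6 : 7a a6 8b c6 d2 f5
[5] 0x17->0x11 len=2 : 8b c6
query mem[0x1a]=0xf5, mem[0x04]=0x8b, mem[0x02]=0x7a, mem[0x03]=0xa6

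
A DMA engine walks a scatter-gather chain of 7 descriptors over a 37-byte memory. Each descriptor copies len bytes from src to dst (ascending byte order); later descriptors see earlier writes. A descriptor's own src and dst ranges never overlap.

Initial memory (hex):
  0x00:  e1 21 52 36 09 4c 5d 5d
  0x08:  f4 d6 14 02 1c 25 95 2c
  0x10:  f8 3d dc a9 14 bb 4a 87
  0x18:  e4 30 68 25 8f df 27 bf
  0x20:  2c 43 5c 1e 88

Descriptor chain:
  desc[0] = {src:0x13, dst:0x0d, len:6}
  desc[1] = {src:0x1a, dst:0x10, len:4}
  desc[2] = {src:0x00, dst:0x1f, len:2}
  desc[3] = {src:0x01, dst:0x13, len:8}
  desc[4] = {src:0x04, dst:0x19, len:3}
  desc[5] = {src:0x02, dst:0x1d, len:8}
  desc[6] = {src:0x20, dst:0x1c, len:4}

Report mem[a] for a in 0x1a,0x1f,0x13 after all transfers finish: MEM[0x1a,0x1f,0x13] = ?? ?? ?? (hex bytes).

[0] 0x13->0x0d len=6 : a9 14 bb 4a 87 e4
[1] 0x1a->0x10 len=4 : 68 25 8f df
[2] 0x00->0x1f len=2 : e1 21
[3] 0x01->0x13 len=8 : 21 52 36 09 4c 5d 5d f4
[4] 0x04->0x19 len=3 : 09 4c 5d
[5] 0x02->0x1d len=8 : 52 36 09 4c 5d 5d f4 d6
[6] 0x20->0x1c len=4 : 4c 5d 5d f4
query mem[0x1a]=0x4c, mem[0x1f]=0xf4, mem[0x13]=0x21

MEM[0x1a,0x1f,0x13] = 4c f4 21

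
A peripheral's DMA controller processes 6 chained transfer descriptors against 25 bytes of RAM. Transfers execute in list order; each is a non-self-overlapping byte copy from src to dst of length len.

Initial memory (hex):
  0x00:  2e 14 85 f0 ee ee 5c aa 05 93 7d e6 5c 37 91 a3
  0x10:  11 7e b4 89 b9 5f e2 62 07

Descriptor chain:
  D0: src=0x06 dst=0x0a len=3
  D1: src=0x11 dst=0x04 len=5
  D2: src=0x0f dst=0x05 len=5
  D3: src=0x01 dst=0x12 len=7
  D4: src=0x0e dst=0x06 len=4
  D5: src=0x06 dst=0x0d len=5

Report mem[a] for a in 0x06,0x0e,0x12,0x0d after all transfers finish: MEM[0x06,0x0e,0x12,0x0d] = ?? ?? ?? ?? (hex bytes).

#0 dst[0x0a+3] := {0x5c,0xaa,0x05}
#1 dst[0x04+5] := {0x7e,0xb4,0x89,0xb9,0x5f}
#2 dst[0x05+5] := {0xa3,0x11,0x7e,0xb4,0x89}
#3 dst[0x12+7] := {0x14,0x85,0xf0,0x7e,0xa3,0x11,0x7e}
#4 dst[0x06+4] := {0x91,0xa3,0x11,0x7e}
#5 dst[0x0d+5] := {0x91,0xa3,0x11,0x7e,0x5c}
query mem[0x06]=0x91, mem[0x0e]=0xa3, mem[0x12]=0x14, mem[0x0d]=0x91

MEM[0x06,0x0e,0x12,0x0d] = 91 a3 14 91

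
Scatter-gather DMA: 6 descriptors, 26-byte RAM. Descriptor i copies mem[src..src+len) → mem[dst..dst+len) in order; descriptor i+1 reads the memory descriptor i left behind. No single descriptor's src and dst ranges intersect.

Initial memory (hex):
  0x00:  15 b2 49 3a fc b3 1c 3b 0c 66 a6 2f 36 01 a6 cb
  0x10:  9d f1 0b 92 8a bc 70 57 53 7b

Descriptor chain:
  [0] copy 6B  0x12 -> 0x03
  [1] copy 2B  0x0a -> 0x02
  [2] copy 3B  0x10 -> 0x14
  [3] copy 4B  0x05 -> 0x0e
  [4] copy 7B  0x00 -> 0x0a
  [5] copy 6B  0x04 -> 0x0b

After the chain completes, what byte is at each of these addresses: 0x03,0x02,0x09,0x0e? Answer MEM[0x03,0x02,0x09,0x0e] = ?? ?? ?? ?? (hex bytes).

MEM[0x03,0x02,0x09,0x0e] = 2f a6 66 70

[0] 0x12->0x03 len=6 : 0b 92 8a bc 70 57
[1] 0x0a->0x02 len=2 : a6 2f
[2] 0x10->0x14 len=3 : 9d f1 0b
[3] 0x05->0x0e len=4 : 8a bc 70 57
[4] 0x00->0x0a len=7 : 15 b2 a6 2f 92 8a bc
[5] 0x04->0x0b len=6 : 92 8a bc 70 57 66
query mem[0x03]=0x2f, mem[0x02]=0xa6, mem[0x09]=0x66, mem[0x0e]=0x70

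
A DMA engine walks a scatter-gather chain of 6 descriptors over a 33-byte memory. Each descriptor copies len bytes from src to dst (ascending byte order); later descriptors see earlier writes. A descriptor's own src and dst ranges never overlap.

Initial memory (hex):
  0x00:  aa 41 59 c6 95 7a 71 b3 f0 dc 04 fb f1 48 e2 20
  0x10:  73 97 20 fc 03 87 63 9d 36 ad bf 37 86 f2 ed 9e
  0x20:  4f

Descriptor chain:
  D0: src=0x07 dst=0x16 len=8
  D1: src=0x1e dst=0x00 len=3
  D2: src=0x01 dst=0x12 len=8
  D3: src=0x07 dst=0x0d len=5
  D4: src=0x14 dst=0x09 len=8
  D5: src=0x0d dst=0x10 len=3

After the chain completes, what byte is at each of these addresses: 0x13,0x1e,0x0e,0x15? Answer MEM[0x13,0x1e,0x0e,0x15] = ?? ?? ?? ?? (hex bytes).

D0: mem[0x16..0x1d] <- [b3 f0 dc 04 fb f1 48 e2]
D1: mem[0x00..0x02] <- [ed 9e 4f]
D2: mem[0x12..0x19] <- [9e 4f c6 95 7a 71 b3 f0]
D3: mem[0x0d..0x11] <- [b3 f0 dc 04 fb]
D4: mem[0x09..0x10] <- [c6 95 7a 71 b3 f0 fb f1]
D5: mem[0x10..0x12] <- [b3 f0 fb]
query mem[0x13]=0x4f, mem[0x1e]=0xed, mem[0x0e]=0xf0, mem[0x15]=0x95

MEM[0x13,0x1e,0x0e,0x15] = 4f ed f0 95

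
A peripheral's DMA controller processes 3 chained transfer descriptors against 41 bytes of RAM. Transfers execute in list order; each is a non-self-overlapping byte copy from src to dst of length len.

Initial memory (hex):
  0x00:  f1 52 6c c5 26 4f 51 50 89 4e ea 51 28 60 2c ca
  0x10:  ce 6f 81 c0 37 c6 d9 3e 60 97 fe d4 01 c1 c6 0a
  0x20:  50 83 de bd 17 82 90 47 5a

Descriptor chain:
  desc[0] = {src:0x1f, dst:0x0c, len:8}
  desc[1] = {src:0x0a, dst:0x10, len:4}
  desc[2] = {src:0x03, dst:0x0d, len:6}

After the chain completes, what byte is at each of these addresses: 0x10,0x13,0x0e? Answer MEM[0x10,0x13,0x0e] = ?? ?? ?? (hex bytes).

MEM[0x10,0x13,0x0e] = 51 50 26

  after D0: wrote 8B at 0x0c = 0a5083debd178290
  after D1: wrote 4B at 0x10 = ea510a50
  after D2: wrote 6B at 0x0d = c5264f515089
query mem[0x10]=0x51, mem[0x13]=0x50, mem[0x0e]=0x26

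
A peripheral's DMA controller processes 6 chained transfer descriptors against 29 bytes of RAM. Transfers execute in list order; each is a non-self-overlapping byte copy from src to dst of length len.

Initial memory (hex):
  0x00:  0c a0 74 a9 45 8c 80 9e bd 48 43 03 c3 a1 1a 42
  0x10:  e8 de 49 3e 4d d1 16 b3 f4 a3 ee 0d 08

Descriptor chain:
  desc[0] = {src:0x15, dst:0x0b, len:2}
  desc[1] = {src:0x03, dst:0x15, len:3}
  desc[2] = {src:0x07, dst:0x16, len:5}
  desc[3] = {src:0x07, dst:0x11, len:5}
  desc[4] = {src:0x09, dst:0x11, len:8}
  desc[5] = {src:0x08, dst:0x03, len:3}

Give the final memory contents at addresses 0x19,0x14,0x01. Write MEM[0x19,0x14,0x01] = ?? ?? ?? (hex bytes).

  after D0: wrote 2B at 0x0b = d116
  after D1: wrote 3B at 0x15 = a9458c
  after D2: wrote 5B at 0x16 = 9ebd4843d1
  after D3: wrote 5B at 0x11 = 9ebd4843d1
  after D4: wrote 8B at 0x11 = 4843d116a11a42e8
  after D5: wrote 3B at 0x03 = bd4843
query mem[0x19]=0x43, mem[0x14]=0x16, mem[0x01]=0xa0

MEM[0x19,0x14,0x01] = 43 16 a0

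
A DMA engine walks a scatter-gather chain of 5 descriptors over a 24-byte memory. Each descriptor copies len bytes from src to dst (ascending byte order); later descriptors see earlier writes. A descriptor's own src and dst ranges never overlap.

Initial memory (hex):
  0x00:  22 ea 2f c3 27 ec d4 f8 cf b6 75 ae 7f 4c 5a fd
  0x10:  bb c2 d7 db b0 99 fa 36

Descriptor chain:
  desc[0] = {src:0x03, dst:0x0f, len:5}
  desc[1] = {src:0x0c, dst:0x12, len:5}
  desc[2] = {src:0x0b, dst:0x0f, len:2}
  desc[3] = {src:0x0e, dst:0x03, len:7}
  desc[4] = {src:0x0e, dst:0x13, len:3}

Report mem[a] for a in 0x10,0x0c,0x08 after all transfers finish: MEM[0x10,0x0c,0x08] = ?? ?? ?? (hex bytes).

MEM[0x10,0x0c,0x08] = 7f 7f 4c

  after D0: wrote 5B at 0x0f = c327ecd4f8
  after D1: wrote 5B at 0x12 = 7f4c5ac327
  after D2: wrote 2B at 0x0f = ae7f
  after D3: wrote 7B at 0x03 = 5aae7fec7f4c5a
  after D4: wrote 3B at 0x13 = 5aae7f
query mem[0x10]=0x7f, mem[0x0c]=0x7f, mem[0x08]=0x4c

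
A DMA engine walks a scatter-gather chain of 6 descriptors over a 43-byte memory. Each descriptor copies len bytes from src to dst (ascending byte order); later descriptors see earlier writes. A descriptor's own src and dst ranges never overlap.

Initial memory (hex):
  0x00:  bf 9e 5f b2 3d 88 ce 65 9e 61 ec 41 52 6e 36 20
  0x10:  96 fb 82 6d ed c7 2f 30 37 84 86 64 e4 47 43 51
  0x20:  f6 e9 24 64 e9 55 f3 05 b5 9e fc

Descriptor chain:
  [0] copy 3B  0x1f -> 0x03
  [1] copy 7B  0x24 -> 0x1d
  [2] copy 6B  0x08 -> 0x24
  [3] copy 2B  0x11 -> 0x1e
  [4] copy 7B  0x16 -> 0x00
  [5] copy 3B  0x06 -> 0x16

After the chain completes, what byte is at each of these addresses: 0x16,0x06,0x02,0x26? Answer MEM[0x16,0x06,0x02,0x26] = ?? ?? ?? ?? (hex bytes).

MEM[0x16,0x06,0x02,0x26] = e4 e4 37 ec

D0: mem[0x03..0x05] <- [51 f6 e9]
D1: mem[0x1d..0x23] <- [e9 55 f3 05 b5 9e fc]
D2: mem[0x24..0x29] <- [9e 61 ec 41 52 6e]
D3: mem[0x1e..0x1f] <- [fb 82]
D4: mem[0x00..0x06] <- [2f 30 37 84 86 64 e4]
D5: mem[0x16..0x18] <- [e4 65 9e]
query mem[0x16]=0xe4, mem[0x06]=0xe4, mem[0x02]=0x37, mem[0x26]=0xec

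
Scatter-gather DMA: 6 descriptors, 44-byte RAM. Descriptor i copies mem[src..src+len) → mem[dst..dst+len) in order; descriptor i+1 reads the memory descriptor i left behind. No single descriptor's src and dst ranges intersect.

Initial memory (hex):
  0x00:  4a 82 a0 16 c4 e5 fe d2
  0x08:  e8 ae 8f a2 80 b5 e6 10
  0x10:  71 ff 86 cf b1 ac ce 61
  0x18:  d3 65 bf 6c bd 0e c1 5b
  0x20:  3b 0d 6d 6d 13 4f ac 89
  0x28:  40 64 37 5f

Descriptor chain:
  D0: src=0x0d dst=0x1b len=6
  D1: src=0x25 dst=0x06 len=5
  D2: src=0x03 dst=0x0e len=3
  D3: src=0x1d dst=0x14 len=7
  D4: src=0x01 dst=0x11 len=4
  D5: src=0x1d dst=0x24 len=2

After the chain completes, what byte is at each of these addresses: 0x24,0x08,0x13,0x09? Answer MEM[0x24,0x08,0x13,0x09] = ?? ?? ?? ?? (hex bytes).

MEM[0x24,0x08,0x13,0x09] = 10 89 16 40

#0 dst[0x1b+6] := {0xb5,0xe6,0x10,0x71,0xff,0x86}
#1 dst[0x06+5] := {0x4f,0xac,0x89,0x40,0x64}
#2 dst[0x0e+3] := {0x16,0xc4,0xe5}
#3 dst[0x14+7] := {0x10,0x71,0xff,0x86,0x0d,0x6d,0x6d}
#4 dst[0x11+4] := {0x82,0xa0,0x16,0xc4}
#5 dst[0x24+2] := {0x10,0x71}
query mem[0x24]=0x10, mem[0x08]=0x89, mem[0x13]=0x16, mem[0x09]=0x40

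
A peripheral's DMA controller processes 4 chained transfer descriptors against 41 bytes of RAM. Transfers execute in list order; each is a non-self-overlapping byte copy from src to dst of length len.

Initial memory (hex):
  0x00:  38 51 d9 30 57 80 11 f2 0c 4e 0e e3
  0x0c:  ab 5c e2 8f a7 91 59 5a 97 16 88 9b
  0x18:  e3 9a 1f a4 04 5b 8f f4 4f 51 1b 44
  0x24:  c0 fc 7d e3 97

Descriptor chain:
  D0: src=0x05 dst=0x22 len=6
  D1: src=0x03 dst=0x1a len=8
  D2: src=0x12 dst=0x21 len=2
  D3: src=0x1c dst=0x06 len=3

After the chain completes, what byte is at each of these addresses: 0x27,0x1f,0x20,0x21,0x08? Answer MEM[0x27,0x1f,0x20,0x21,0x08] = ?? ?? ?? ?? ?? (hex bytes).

D0: mem[0x22..0x27] <- [80 11 f2 0c 4e 0e]
D1: mem[0x1a..0x21] <- [30 57 80 11 f2 0c 4e 0e]
D2: mem[0x21..0x22] <- [59 5a]
D3: mem[0x06..0x08] <- [80 11 f2]
query mem[0x27]=0x0e, mem[0x1f]=0x0c, mem[0x20]=0x4e, mem[0x21]=0x59, mem[0x08]=0xf2

MEM[0x27,0x1f,0x20,0x21,0x08] = 0e 0c 4e 59 f2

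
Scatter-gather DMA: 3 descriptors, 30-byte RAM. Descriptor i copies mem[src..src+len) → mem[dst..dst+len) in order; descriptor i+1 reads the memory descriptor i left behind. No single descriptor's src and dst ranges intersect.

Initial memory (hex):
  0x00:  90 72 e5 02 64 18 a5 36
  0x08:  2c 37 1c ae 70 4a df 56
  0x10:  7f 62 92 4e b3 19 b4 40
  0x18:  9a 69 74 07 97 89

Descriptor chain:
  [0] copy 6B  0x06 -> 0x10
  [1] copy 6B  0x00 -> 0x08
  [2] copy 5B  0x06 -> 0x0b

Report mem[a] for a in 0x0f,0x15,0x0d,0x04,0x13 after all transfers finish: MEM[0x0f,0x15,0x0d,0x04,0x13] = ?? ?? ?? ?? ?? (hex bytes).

[0] 0x06->0x10 len=6 : a5 36 2c 37 1c ae
[1] 0x00->0x08 len=6 : 90 72 e5 02 64 18
[2] 0x06->0x0b len=5 : a5 36 90 72 e5
query mem[0x0f]=0xe5, mem[0x15]=0xae, mem[0x0d]=0x90, mem[0x04]=0x64, mem[0x13]=0x37

MEM[0x0f,0x15,0x0d,0x04,0x13] = e5 ae 90 64 37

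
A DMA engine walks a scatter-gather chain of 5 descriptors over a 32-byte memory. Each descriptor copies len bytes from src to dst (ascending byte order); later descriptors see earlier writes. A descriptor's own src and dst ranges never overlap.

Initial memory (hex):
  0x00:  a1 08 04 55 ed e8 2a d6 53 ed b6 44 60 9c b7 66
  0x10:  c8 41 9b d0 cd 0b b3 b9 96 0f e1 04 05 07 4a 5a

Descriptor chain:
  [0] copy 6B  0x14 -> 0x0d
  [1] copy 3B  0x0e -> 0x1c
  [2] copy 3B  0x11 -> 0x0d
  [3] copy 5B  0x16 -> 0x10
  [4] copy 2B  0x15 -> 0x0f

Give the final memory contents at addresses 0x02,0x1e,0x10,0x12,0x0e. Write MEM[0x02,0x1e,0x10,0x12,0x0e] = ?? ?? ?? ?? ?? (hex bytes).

MEM[0x02,0x1e,0x10,0x12,0x0e] = 04 b9 b3 96 0f

[0] 0x14->0x0d len=6 : cd 0b b3 b9 96 0f
[1] 0x0e->0x1c len=3 : 0b b3 b9
[2] 0x11->0x0d len=3 : 96 0f d0
[3] 0x16->0x10 len=5 : b3 b9 96 0f e1
[4] 0x15->0x0f len=2 : 0b b3
query mem[0x02]=0x04, mem[0x1e]=0xb9, mem[0x10]=0xb3, mem[0x12]=0x96, mem[0x0e]=0x0f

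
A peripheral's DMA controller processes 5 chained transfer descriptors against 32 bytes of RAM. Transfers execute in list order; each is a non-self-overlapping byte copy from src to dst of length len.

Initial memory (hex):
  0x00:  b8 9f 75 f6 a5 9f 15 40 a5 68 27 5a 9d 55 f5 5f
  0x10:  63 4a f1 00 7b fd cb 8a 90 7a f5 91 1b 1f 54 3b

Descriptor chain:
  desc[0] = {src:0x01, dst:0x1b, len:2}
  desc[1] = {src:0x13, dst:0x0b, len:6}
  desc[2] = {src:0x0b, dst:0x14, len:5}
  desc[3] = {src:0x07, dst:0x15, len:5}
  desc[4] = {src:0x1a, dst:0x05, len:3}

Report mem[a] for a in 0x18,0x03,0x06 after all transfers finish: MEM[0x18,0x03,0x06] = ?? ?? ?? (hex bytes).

#0 dst[0x1b+2] := {0x9f,0x75}
#1 dst[0x0b+6] := {0x00,0x7b,0xfd,0xcb,0x8a,0x90}
#2 dst[0x14+5] := {0x00,0x7b,0xfd,0xcb,0x8a}
#3 dst[0x15+5] := {0x40,0xa5,0x68,0x27,0x00}
#4 dst[0x05+3] := {0xf5,0x9f,0x75}
query mem[0x18]=0x27, mem[0x03]=0xf6, mem[0x06]=0x9f

MEM[0x18,0x03,0x06] = 27 f6 9f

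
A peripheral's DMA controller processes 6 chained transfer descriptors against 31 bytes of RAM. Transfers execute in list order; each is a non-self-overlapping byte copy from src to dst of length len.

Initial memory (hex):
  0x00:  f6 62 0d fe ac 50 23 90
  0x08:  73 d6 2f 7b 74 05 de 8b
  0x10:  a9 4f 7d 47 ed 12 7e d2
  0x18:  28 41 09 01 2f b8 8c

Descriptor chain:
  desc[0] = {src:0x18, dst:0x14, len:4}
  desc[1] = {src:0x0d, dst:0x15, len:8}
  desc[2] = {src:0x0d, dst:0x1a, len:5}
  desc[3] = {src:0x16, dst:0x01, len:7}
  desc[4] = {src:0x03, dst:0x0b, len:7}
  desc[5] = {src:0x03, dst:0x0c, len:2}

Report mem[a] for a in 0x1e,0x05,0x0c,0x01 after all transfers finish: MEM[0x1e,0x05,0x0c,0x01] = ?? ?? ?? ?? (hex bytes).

  after D0: wrote 4B at 0x14 = 28410901
  after D1: wrote 8B at 0x15 = 05de8ba94f7d4728
  after D2: wrote 5B at 0x1a = 05de8ba94f
  after D3: wrote 7B at 0x01 = de8ba94f05de8b
  after D4: wrote 7B at 0x0b = a94f05de8b73d6
  after D5: wrote 2B at 0x0c = a94f
query mem[0x1e]=0x4f, mem[0x05]=0x05, mem[0x0c]=0xa9, mem[0x01]=0xde

MEM[0x1e,0x05,0x0c,0x01] = 4f 05 a9 de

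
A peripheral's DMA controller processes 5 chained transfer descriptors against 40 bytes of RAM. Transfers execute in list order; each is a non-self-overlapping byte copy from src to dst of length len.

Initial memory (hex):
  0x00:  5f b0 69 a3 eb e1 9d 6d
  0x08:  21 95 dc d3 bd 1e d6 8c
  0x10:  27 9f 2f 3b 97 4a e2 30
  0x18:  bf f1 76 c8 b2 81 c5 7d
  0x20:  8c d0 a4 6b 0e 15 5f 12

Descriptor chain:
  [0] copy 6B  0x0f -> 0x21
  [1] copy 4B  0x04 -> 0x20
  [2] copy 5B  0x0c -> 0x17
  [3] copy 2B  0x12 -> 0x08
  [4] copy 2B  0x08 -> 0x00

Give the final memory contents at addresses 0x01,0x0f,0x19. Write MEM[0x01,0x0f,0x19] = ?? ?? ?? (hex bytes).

  after D0: wrote 6B at 0x21 = 8c279f2f3b97
  after D1: wrote 4B at 0x20 = ebe19d6d
  after D2: wrote 5B at 0x17 = bd1ed68c27
  after D3: wrote 2B at 0x08 = 2f3b
  after D4: wrote 2B at 0x00 = 2f3b
query mem[0x01]=0x3b, mem[0x0f]=0x8c, mem[0x19]=0xd6

MEM[0x01,0x0f,0x19] = 3b 8c d6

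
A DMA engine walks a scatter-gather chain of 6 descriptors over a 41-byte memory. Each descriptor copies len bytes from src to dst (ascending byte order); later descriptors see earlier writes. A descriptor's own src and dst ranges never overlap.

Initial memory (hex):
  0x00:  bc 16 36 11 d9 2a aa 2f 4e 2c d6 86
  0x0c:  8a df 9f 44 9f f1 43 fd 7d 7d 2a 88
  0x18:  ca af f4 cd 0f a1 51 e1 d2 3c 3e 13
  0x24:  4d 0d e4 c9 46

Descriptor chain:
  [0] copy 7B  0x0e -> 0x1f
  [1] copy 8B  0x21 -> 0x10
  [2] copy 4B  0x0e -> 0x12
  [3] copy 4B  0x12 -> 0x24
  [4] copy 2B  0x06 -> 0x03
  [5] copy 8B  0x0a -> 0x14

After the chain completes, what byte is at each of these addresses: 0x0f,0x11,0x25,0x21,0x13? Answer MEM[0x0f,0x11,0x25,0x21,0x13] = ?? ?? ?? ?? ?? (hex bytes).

#0 dst[0x1f+7] := {0x9f,0x44,0x9f,0xf1,0x43,0xfd,0x7d}
#1 dst[0x10+8] := {0x9f,0xf1,0x43,0xfd,0x7d,0xe4,0xc9,0x46}
#2 dst[0x12+4] := {0x9f,0x44,0x9f,0xf1}
#3 dst[0x24+4] := {0x9f,0x44,0x9f,0xf1}
#4 dst[0x03+2] := {0xaa,0x2f}
#5 dst[0x14+8] := {0xd6,0x86,0x8a,0xdf,0x9f,0x44,0x9f,0xf1}
query mem[0x0f]=0x44, mem[0x11]=0xf1, mem[0x25]=0x44, mem[0x21]=0x9f, mem[0x13]=0x44

MEM[0x0f,0x11,0x25,0x21,0x13] = 44 f1 44 9f 44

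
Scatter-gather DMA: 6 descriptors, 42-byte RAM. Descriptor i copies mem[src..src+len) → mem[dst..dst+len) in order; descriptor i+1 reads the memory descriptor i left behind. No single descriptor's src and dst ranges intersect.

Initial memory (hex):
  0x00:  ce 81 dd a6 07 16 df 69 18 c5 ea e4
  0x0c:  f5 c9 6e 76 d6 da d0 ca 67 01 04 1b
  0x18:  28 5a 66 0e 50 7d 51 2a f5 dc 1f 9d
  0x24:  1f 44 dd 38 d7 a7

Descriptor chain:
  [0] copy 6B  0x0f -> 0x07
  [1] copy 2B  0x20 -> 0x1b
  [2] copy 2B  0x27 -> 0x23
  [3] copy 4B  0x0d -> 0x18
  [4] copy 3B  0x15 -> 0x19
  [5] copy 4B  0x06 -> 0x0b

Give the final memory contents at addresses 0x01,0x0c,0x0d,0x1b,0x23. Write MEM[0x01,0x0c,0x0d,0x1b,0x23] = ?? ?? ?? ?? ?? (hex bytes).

#0 dst[0x07+6] := {0x76,0xd6,0xda,0xd0,0xca,0x67}
#1 dst[0x1b+2] := {0xf5,0xdc}
#2 dst[0x23+2] := {0x38,0xd7}
#3 dst[0x18+4] := {0xc9,0x6e,0x76,0xd6}
#4 dst[0x19+3] := {0x01,0x04,0x1b}
#5 dst[0x0b+4] := {0xdf,0x76,0xd6,0xda}
query mem[0x01]=0x81, mem[0x0c]=0x76, mem[0x0d]=0xd6, mem[0x1b]=0x1b, mem[0x23]=0x38

MEM[0x01,0x0c,0x0d,0x1b,0x23] = 81 76 d6 1b 38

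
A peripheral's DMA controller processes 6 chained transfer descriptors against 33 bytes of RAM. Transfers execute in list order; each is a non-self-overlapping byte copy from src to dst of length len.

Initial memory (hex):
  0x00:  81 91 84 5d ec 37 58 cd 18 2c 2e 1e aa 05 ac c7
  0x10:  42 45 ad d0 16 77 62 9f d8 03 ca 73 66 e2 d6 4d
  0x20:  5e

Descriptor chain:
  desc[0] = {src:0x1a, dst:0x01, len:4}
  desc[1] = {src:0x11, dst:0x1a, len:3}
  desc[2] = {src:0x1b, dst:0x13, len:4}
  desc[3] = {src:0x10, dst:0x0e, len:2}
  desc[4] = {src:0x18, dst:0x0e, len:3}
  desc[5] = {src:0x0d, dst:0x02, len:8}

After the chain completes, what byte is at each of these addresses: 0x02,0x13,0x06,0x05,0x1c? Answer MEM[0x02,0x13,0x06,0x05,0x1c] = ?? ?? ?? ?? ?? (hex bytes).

MEM[0x02,0x13,0x06,0x05,0x1c] = 05 ad 45 45 d0

D0: mem[0x01..0x04] <- [ca 73 66 e2]
D1: mem[0x1a..0x1c] <- [45 ad d0]
D2: mem[0x13..0x16] <- [ad d0 e2 d6]
D3: mem[0x0e..0x0f] <- [42 45]
D4: mem[0x0e..0x10] <- [d8 03 45]
D5: mem[0x02..0x09] <- [05 d8 03 45 45 ad ad d0]
query mem[0x02]=0x05, mem[0x13]=0xad, mem[0x06]=0x45, mem[0x05]=0x45, mem[0x1c]=0xd0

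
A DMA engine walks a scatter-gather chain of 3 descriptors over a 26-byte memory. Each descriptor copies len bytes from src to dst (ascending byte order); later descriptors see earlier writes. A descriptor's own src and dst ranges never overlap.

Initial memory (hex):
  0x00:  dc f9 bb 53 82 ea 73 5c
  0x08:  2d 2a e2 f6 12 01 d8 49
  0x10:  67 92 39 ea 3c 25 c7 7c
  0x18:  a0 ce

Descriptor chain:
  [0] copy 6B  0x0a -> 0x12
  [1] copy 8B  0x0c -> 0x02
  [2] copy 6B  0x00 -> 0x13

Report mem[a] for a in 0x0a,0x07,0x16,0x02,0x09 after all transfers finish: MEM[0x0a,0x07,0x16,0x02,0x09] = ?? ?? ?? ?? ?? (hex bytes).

D0: mem[0x12..0x17] <- [e2 f6 12 01 d8 49]
D1: mem[0x02..0x09] <- [12 01 d8 49 67 92 e2 f6]
D2: mem[0x13..0x18] <- [dc f9 12 01 d8 49]
query mem[0x0a]=0xe2, mem[0x07]=0x92, mem[0x16]=0x01, mem[0x02]=0x12, mem[0x09]=0xf6

MEM[0x0a,0x07,0x16,0x02,0x09] = e2 92 01 12 f6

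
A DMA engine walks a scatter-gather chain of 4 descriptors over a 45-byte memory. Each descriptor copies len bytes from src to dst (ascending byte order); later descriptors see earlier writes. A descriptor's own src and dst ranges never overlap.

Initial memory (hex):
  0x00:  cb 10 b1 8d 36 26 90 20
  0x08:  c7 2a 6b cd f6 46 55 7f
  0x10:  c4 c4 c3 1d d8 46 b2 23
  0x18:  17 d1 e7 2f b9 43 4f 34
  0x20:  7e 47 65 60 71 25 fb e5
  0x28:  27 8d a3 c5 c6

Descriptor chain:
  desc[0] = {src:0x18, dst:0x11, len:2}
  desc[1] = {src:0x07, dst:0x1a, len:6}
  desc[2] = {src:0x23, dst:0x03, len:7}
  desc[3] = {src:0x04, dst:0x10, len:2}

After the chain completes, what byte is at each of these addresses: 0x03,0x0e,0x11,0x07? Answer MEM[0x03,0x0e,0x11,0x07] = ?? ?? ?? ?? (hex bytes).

#0 dst[0x11+2] := {0x17,0xd1}
#1 dst[0x1a+6] := {0x20,0xc7,0x2a,0x6b,0xcd,0xf6}
#2 dst[0x03+7] := {0x60,0x71,0x25,0xfb,0xe5,0x27,0x8d}
#3 dst[0x10+2] := {0x71,0x25}
query mem[0x03]=0x60, mem[0x0e]=0x55, mem[0x11]=0x25, mem[0x07]=0xe5

MEM[0x03,0x0e,0x11,0x07] = 60 55 25 e5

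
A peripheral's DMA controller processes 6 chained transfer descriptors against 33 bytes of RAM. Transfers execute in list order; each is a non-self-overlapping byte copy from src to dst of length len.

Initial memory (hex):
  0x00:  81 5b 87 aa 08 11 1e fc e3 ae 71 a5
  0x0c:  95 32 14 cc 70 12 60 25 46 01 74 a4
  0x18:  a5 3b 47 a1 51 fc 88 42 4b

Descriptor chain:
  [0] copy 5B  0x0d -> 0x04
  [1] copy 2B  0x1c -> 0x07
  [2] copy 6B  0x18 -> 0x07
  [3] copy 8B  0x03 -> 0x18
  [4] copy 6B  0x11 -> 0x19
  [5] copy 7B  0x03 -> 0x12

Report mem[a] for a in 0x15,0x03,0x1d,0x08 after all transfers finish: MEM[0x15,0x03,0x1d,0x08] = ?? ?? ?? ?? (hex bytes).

D0: mem[0x04..0x08] <- [32 14 cc 70 12]
D1: mem[0x07..0x08] <- [51 fc]
D2: mem[0x07..0x0c] <- [a5 3b 47 a1 51 fc]
D3: mem[0x18..0x1f] <- [aa 32 14 cc a5 3b 47 a1]
D4: mem[0x19..0x1e] <- [12 60 25 46 01 74]
D5: mem[0x12..0x18] <- [aa 32 14 cc a5 3b 47]
query mem[0x15]=0xcc, mem[0x03]=0xaa, mem[0x1d]=0x01, mem[0x08]=0x3b

MEM[0x15,0x03,0x1d,0x08] = cc aa 01 3b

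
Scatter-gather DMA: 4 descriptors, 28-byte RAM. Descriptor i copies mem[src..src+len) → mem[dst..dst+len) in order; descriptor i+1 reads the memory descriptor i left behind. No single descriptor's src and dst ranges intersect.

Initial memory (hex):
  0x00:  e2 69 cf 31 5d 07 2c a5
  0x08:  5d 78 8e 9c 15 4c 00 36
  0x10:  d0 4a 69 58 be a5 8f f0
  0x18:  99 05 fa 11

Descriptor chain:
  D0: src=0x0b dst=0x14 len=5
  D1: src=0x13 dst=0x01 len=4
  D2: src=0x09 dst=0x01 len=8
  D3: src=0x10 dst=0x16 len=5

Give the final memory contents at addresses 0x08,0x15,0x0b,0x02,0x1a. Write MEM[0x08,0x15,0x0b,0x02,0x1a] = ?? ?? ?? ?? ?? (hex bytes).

MEM[0x08,0x15,0x0b,0x02,0x1a] = d0 15 9c 8e 9c

  after D0: wrote 5B at 0x14 = 9c154c0036
  after D1: wrote 4B at 0x01 = 589c154c
  after D2: wrote 8B at 0x01 = 788e9c154c0036d0
  after D3: wrote 5B at 0x16 = d04a69589c
query mem[0x08]=0xd0, mem[0x15]=0x15, mem[0x0b]=0x9c, mem[0x02]=0x8e, mem[0x1a]=0x9c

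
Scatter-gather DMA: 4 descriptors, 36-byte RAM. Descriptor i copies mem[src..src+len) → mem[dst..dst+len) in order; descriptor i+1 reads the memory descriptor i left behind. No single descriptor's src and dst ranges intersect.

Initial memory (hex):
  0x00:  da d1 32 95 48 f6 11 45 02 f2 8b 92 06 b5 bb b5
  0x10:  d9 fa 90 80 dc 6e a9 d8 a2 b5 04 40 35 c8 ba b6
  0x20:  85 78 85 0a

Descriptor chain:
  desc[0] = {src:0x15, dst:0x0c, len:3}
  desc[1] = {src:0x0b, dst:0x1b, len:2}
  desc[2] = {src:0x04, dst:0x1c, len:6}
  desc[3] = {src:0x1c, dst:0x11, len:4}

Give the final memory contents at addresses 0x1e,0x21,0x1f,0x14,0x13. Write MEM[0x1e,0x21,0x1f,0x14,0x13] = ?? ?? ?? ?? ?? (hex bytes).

MEM[0x1e,0x21,0x1f,0x14,0x13] = 11 f2 45 45 11

  after D0: wrote 3B at 0x0c = 6ea9d8
  after D1: wrote 2B at 0x1b = 926e
  after D2: wrote 6B at 0x1c = 48f6114502f2
  after D3: wrote 4B at 0x11 = 48f61145
query mem[0x1e]=0x11, mem[0x21]=0xf2, mem[0x1f]=0x45, mem[0x14]=0x45, mem[0x13]=0x11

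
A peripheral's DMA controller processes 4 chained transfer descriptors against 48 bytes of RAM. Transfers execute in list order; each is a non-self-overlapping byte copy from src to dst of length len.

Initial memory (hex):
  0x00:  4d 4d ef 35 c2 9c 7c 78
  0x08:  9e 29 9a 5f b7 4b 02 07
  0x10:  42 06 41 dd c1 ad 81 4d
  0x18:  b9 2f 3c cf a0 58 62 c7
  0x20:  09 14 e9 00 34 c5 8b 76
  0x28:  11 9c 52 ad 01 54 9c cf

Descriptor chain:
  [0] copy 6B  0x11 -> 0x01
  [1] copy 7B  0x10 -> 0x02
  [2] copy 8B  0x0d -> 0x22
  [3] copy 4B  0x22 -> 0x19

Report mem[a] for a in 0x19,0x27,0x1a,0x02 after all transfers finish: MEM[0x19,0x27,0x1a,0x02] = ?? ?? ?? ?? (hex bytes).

MEM[0x19,0x27,0x1a,0x02] = 4b 41 02 42

[0] 0x11->0x01 len=6 : 06 41 dd c1 ad 81
[1] 0x10->0x02 len=7 : 42 06 41 dd c1 ad 81
[2] 0x0d->0x22 len=8 : 4b 02 07 42 06 41 dd c1
[3] 0x22->0x19 len=4 : 4b 02 07 42
query mem[0x19]=0x4b, mem[0x27]=0x41, mem[0x1a]=0x02, mem[0x02]=0x42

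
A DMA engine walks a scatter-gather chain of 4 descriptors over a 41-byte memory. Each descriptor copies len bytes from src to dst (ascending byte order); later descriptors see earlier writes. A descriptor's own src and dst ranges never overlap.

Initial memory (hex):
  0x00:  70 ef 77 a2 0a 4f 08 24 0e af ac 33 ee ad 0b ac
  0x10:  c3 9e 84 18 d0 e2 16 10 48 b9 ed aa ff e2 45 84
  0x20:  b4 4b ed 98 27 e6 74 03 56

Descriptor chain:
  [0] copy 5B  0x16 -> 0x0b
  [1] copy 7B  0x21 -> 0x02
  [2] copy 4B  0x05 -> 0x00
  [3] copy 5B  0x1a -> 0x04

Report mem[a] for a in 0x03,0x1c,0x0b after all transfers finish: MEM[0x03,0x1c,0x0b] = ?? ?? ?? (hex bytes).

MEM[0x03,0x1c,0x0b] = 03 ff 16

  after D0: wrote 5B at 0x0b = 161048b9ed
  after D1: wrote 7B at 0x02 = 4bed9827e67403
  after D2: wrote 4B at 0x00 = 27e67403
  after D3: wrote 5B at 0x04 = edaaffe245
query mem[0x03]=0x03, mem[0x1c]=0xff, mem[0x0b]=0x16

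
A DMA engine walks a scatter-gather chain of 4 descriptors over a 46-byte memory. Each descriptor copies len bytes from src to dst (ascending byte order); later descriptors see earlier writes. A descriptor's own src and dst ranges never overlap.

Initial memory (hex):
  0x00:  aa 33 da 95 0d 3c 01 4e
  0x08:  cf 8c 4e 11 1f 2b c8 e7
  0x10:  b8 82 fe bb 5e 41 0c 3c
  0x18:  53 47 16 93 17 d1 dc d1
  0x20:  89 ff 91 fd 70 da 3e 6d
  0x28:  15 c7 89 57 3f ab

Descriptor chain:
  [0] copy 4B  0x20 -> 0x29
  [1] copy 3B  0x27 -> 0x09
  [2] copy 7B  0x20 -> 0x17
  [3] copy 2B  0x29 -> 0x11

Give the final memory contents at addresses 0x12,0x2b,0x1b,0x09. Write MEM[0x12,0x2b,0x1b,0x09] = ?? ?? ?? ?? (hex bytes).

D0: mem[0x29..0x2c] <- [89 ff 91 fd]
D1: mem[0x09..0x0b] <- [6d 15 89]
D2: mem[0x17..0x1d] <- [89 ff 91 fd 70 da 3e]
D3: mem[0x11..0x12] <- [89 ff]
query mem[0x12]=0xff, mem[0x2b]=0x91, mem[0x1b]=0x70, mem[0x09]=0x6d

MEM[0x12,0x2b,0x1b,0x09] = ff 91 70 6d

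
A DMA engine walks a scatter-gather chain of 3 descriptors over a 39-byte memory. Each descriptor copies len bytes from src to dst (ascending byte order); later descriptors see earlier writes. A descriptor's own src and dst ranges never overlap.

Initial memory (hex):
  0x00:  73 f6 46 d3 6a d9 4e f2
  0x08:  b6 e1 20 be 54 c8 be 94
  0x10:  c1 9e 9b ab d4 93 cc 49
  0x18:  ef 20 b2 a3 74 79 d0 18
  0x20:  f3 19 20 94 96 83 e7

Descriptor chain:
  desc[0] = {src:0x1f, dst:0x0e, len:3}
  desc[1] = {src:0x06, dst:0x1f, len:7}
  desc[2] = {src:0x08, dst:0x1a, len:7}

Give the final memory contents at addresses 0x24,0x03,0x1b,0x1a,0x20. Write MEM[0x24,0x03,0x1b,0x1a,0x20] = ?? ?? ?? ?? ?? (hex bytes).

MEM[0x24,0x03,0x1b,0x1a,0x20] = be d3 e1 b6 18

  after D0: wrote 3B at 0x0e = 18f319
  after D1: wrote 7B at 0x1f = 4ef2b6e120be54
  after D2: wrote 7B at 0x1a = b6e120be54c818
query mem[0x24]=0xbe, mem[0x03]=0xd3, mem[0x1b]=0xe1, mem[0x1a]=0xb6, mem[0x20]=0x18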